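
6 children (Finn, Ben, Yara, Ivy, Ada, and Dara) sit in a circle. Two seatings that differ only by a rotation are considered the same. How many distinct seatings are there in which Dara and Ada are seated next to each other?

48

Treat {Dara, Ada} as one unit (2 internal orders) and seat the resulting 5 units around the table: (4)! circular arrangements.
So 2 × (4)! = 2 × 24 = 48.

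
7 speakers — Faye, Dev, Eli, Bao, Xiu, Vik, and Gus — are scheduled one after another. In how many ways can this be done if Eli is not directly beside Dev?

3600

There are 7! = 5040 arrangements in all. If Eli and Dev are adjacent, merging them into one block gives 2·(6)! = 1440 arrangements.
Complementary counting: 5040 − 1440 = 3600.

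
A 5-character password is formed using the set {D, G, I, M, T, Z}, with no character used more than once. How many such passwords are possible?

This is a permutation of 5 out of 6: P(6,5) = 6!/1!.
That product is 6 × 5 × 4 × 3 × 2 = 720.

720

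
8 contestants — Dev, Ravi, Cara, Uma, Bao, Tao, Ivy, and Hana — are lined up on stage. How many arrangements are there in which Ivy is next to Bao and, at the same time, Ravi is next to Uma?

Treat {Ivy,Bao} as one block (2 orders) and {Ravi,Uma} as another (2 orders).
That leaves 6 units to arrange: 2 × 2 × 6! = 4 × 720 = 2880.

2880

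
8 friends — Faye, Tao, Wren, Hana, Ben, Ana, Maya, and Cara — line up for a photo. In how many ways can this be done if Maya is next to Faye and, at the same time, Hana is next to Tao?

2880

Treat {Maya,Faye} as one block (2 orders) and {Hana,Tao} as another (2 orders).
That leaves 6 units to arrange: 2 × 2 × 6! = 4 × 720 = 2880.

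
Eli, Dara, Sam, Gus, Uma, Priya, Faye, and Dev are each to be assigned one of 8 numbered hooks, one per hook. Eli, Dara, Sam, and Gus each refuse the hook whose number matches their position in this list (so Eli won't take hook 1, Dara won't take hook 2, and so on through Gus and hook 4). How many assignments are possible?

Let Aᵢ (for 1 ≤ i ≤ 4) be the placements that put person i in their forbidden hook. Any j of these fix j positions, leaving (8−j)! ways to fill the rest, and there are C(4,j) ways to pick which j.
By inclusion–exclusion, the number of valid placements is Σ_{j=0}^{4} (−1)^j C(4,j)·(8−j)!.
Computing: 40320 − 20160 + 4320 − 480 + 24 = 24024.

24024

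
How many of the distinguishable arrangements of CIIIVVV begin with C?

Fix C in the first position and arrange the remaining 6 letters.
Those 6 letters have I appearing 3 times and V appearing 3 times, giving (6)!/(3!·3!) = 20.

20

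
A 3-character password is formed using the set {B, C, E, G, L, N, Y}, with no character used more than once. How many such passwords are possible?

210

With no repetition, fill the 3 characters in order: 7 choices, then 6, down to 5.
7 × 6 × 5 = 210.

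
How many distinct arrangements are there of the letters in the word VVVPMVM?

105

VVVPMVM has 7 letters with M appearing twice and V appearing 4 times.
Dividing 7! = 5040 by 4!·2! = 48 for the repeated letters gives 105.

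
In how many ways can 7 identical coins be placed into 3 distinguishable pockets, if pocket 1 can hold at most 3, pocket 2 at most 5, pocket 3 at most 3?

13

By stars and bars, unrestricted non-negative solutions to x_1+…+x_3 = 7 number C(7+2,2) = 36.
Subtract solutions that violate a single cap (substitute x_i' = x_i − (cap_i+1)): x_1 ≥ 4 gives C(5,2) = 10; x_2 ≥ 6 gives C(3,2) = 3; x_3 ≥ 4 gives C(5,2) = 10. Together 23.
No two caps can be exceeded simultaneously, so the pair terms are all 0.
By inclusion–exclusion the count is 36 − 23 + 0 = 13.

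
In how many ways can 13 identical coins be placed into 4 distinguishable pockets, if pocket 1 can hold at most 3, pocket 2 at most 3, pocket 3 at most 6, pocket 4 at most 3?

10

Ignoring the caps, the number of non-negative solutions to x_1+…+x_4 = 13 is C(16,3) = 560.
Subtract solutions that violate a single cap (substitute x_i' = x_i − (cap_i+1)): x_1 ≥ 4 gives C(12,3) = 220; x_2 ≥ 4 gives C(12,3) = 220; x_3 ≥ 7 gives C(9,3) = 84; x_4 ≥ 4 gives C(12,3) = 220. Together 744.
Add back pairs where two caps are both exceeded: 56 + 10 + 56 + 10 + 56 + 10 = 198.
Subtract triples: 0 + 4 + 0 + 0 = 4.
By inclusion–exclusion the count is 560 − 744 + 198 − 4 = 10.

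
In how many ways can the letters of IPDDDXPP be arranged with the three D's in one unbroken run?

120

Treat the 3 copies of D as a single block. The multiset to arrange is then {DDD, I, P, P, P, X}, 6 items in all.
That gives (6)!/(3!) = 120 arrangements.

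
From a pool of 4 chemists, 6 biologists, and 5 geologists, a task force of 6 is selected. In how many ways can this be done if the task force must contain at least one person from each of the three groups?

Total 6-person selections from all 15: C(15,6) = 5005.
Subtract selections that omit an entire group: no chemists → C(11,6) = 462; no biologists → C(9,6) = 84; no geologists → C(10,6) = 210.
Add back selections omitting two groups (i.e. drawn from a single group): C(4,6) + C(6,6) + C(5,6) = 1.
By inclusion–exclusion: 5005 − 756 + 1 = 4250.

4250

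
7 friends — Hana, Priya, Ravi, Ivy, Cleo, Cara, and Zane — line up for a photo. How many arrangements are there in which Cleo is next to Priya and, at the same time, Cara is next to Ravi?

480

Treat {Cleo,Priya} as one block (2 orders) and {Cara,Ravi} as another (2 orders).
That leaves 5 units to arrange: 2 × 2 × 5! = 4 × 120 = 480.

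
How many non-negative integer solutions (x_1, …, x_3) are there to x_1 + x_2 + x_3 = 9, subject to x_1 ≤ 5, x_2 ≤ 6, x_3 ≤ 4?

24

Without the upper bounds there are C(11,2) = 55 ways to split 9 among 3 variables.
Subtract solutions that violate a single cap (substitute x_i' = x_i − (cap_i+1)): x_1 ≥ 6 gives C(5,2) = 10; x_2 ≥ 7 gives C(4,2) = 6; x_3 ≥ 5 gives C(6,2) = 15. Together 31.
No two caps can be exceeded simultaneously, so the pair terms are all 0.
By inclusion–exclusion the count is 55 − 31 + 0 = 24.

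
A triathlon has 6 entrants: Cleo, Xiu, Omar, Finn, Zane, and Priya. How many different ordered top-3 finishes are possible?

120

This is an ordered selection of 3 from 6: P(6,3).
That gives 6 × 5 × 4 = 120.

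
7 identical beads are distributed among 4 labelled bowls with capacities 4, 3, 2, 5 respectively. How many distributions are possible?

By stars and bars, unrestricted non-negative solutions to x_1+…+x_4 = 7 number C(7+3,3) = 120.
Subtract solutions that violate a single cap (substitute x_i' = x_i − (cap_i+1)): x_1 ≥ 5 gives C(5,3) = 10; x_2 ≥ 4 gives C(6,3) = 20; x_3 ≥ 3 gives C(7,3) = 35; x_4 ≥ 6 gives C(4,3) = 4. Together 69.
Add back pairs where two caps are both exceeded: 0 + 0 + 0 + 1 + 0 + 0 = 1.
By inclusion–exclusion the count is 120 − 69 + 1 = 52.

52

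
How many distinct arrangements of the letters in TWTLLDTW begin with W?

420

With the first slot taken by W, it remains to arrange the other 7 letters (TTLLDTW).
Those 7 letters have L appearing twice and T appearing 3 times, giving (7)!/(3!·2!) = 420.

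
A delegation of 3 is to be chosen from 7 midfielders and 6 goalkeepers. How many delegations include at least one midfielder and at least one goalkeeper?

231

Unrestricted: C(13,3) = 286 ways to pick any 3 of the 13.
Subtract selections that omit an entire group: no midfielders → C(6,3) = 20; no goalkeepers → C(7,3) = 35.
Both groups omitted at once is impossible, so 286 − 55 = 231.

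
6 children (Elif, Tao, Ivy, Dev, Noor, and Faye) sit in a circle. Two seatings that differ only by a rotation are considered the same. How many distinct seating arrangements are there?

120

Fix one person's seat to break rotational symmetry; the remaining 5 people can be arranged in (5)! = 120 ways.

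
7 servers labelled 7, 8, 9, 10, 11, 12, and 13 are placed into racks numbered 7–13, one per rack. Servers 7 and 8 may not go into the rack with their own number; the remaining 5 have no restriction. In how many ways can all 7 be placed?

Let Aᵢ (for i ∈ {7, 8}) be the placements that put server i in its forbidden rack. Any j of these fix j positions, leaving (7−j)! ways to fill the rest, and there are C(2,j) ways to pick which j.
By inclusion–exclusion, the number of valid placements is Σ_{j=0}^{2} (−1)^j C(2,j)·(7−j)!.
Computing: 5040 − 1440 + 120 = 3720.

3720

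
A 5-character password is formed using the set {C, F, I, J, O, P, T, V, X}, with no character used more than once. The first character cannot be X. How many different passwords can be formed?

The first character has 9−1 = 8 choices (anything except X).
The remaining 4 characters are filled from the other 8 symbols without repetition: 8 × 7 × 6 × 5 = 1680.
Total: 8 × 1680 = 13440.

13440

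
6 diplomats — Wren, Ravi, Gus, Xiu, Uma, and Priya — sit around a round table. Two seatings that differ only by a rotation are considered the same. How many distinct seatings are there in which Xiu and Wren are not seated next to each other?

72

All circular seatings of 6 people number (5)! = 120.
Those with Xiu next to Wren: fuse the pair into one unit and seat 5 units around a circle — 2·(4)! = 48.
Subtracting, 120 − 48 = 72.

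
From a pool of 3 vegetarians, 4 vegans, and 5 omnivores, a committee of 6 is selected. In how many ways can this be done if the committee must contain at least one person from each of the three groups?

805

Total 6-person selections from all 12: C(12,6) = 924.
Subtract selections that omit an entire group: no vegetarians → C(9,6) = 84; no vegans → C(8,6) = 28; no omnivores → C(7,6) = 7.
Add back selections omitting two groups (i.e. drawn from a single group): C(3,6) + C(4,6) + C(5,6) = 0.
By inclusion–exclusion: 924 − 119 + 0 = 805.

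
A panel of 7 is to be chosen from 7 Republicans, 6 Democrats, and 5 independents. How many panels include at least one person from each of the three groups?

Unrestricted: C(18,7) = 31824 ways to pick any 7 of the 18.
Subtract selections that omit an entire group: no Republicans → C(11,7) = 330; no Democrats → C(12,7) = 792; no independents → C(13,7) = 1716.
Add back selections omitting two groups (i.e. drawn from a single group): C(7,7) + C(6,7) + C(5,7) = 1.
By inclusion–exclusion: 31824 − 2838 + 1 = 28987.

28987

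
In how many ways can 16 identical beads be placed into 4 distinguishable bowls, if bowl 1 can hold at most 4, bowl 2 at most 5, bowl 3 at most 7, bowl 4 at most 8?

134

Without the upper bounds there are C(19,3) = 969 ways to split 16 among 4 bowls.
Subtract solutions that violate a single cap (substitute x_i' = x_i − (cap_i+1)): x_1 ≥ 5 gives C(14,3) = 364; x_2 ≥ 6 gives C(13,3) = 286; x_3 ≥ 8 gives C(11,3) = 165; x_4 ≥ 9 gives C(10,3) = 120. Together 935.
Add back pairs where two caps are both exceeded: 56 + 20 + 10 + 10 + 4 + 0 = 100.
By inclusion–exclusion the count is 969 − 935 + 100 = 134.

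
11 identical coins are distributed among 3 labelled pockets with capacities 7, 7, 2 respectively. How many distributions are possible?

By stars and bars, unrestricted non-negative solutions to x_1+…+x_3 = 11 number C(11+2,2) = 78.
Subtract solutions that violate a single cap (substitute x_i' = x_i − (cap_i+1)): x_1 ≥ 8 gives C(5,2) = 10; x_2 ≥ 8 gives C(5,2) = 10; x_3 ≥ 3 gives C(10,2) = 45. Together 65.
Add back pairs where two caps are both exceeded: 0 + 1 + 1 = 2.
By inclusion–exclusion the count is 78 − 65 + 2 = 15.

15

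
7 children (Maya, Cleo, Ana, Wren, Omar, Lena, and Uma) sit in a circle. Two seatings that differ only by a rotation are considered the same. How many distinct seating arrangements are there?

720

Around a circle, 7 distinct people have 7!/7 = (6)! = 720 rotationally distinct seatings.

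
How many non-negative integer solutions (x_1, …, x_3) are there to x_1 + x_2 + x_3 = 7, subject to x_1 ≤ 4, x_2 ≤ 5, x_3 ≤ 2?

Without the upper bounds there are C(9,2) = 36 ways to split 7 among 3 variables.
Subtract solutions that violate a single cap (substitute x_i' = x_i − (cap_i+1)): x_1 ≥ 5 gives C(4,2) = 6; x_2 ≥ 6 gives C(3,2) = 3; x_3 ≥ 3 gives C(6,2) = 15. Together 24.
No two caps can be exceeded simultaneously, so the pair terms are all 0.
By inclusion–exclusion the count is 36 − 24 + 0 = 12.

12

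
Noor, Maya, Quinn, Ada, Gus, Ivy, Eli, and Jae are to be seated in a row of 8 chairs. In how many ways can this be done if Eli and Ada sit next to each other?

Treat {Eli, Ada} as a single unit. There are 7 units to order, and the pair itself can be ordered 2 ways.
That gives 2 × 7! = 2 × 5040 = 10080.

10080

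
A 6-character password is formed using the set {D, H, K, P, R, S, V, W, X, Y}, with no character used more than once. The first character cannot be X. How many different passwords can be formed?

The first character has 10−1 = 9 choices (anything except X).
The remaining 5 characters are filled from the other 9 symbols without repetition: 9 × 8 × 7 × 6 × 5 = 15120.
Total: 9 × 15120 = 136080.

136080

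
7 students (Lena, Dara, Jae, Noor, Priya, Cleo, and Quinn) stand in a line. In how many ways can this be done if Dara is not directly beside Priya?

There are 7! = 5040 arrangements in all. If Dara and Priya are adjacent, merging them into one block gives 2·(6)! = 1440 arrangements.
So 5040 − 1440 = 3600 arrangements keep them apart.

3600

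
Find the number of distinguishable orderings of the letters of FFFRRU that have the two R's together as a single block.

Treat the 2 copies of R as a single block. The multiset to arrange is then {RR, F, F, F, U}, 5 items in all.
That gives (5)!/(3!) = 20 arrangements.

20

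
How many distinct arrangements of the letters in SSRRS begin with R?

4

With the first slot taken by R, it remains to arrange the other 4 letters (SSRS).
Those 4 letters have S appearing 3 times, giving (4)!/(3!) = 4.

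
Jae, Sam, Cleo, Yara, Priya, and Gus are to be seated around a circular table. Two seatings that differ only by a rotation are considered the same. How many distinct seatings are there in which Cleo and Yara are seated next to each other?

48

Glue Cleo and Yara into a block (2 internal orders). Seating 5 units around a circle gives (4)! arrangements.
So 2 × (4)! = 2 × 24 = 48.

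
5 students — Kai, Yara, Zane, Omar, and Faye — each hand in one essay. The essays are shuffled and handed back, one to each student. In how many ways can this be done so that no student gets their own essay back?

Count assignments avoiding every fixed point. For any j of the 5 students fixed to their own essay, the other 5−j can be arranged in (5−j)! ways.
By inclusion–exclusion this is Σ_{j=0}^{5} (−1)^j C(5,j)·(5−j)!.
Computing: 120 − 120 + 60 − 20 + 5 − 1 = 44.

44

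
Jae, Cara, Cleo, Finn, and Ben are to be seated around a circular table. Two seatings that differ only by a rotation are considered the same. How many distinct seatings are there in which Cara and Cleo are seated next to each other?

12

Glue Cara and Cleo into a block (2 internal orders). Seating 4 units around a circle gives (3)! arrangements.
So 2 × (3)! = 2 × 6 = 12.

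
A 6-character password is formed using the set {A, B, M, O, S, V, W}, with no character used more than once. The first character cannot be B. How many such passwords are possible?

The first character has 7−1 = 6 choices (anything except B).
The remaining 5 characters are filled from the other 6 symbols without repetition: 6 × 5 × 4 × 3 × 2 = 720.
Total: 6 × 720 = 4320.

4320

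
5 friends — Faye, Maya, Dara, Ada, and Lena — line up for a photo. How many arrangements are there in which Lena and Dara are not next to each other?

72

Of the 5! = 120 arrangements, those with Lena and Dara adjacent number 2 × 4! = 48 (treat the pair as a block with 2 internal orders).
Complementary counting: 120 − 48 = 72.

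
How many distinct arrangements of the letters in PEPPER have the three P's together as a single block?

Treat the 3 copies of P as a single block. The multiset to arrange is then {PPP, E, E, R}, 4 items in all.
That gives (4)!/(2!) = 12 arrangements.

12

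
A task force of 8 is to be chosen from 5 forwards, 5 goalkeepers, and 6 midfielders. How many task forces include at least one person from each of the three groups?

With no constraint there are C(16,8) = 12870 possible selections.
Subtract selections that omit an entire group: no forwards → C(11,8) = 165; no goalkeepers → C(11,8) = 165; no midfielders → C(10,8) = 45.
Add back selections omitting two groups (i.e. drawn from a single group): C(5,8) + C(5,8) + C(6,8) = 0.
By inclusion–exclusion: 12870 − 375 + 0 = 12495.

12495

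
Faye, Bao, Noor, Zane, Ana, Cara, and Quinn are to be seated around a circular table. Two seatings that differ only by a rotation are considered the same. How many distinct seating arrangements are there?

Seat Faye anywhere (absorbing the rotational symmetry), then permute the other 6: (6)! = 720.

720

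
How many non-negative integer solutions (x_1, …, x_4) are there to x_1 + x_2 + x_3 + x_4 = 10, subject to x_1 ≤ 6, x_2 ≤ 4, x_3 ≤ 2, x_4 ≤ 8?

97

Ignoring the caps, the number of non-negative solutions to x_1+…+x_4 = 10 is C(13,3) = 286.
Subtract solutions that violate a single cap (substitute x_i' = x_i − (cap_i+1)): x_1 ≥ 7 gives C(6,3) = 20; x_2 ≥ 5 gives C(8,3) = 56; x_3 ≥ 3 gives C(10,3) = 120; x_4 ≥ 9 gives C(4,3) = 4. Together 200.
Add back pairs where two caps are both exceeded: 0 + 1 + 0 + 10 + 0 + 0 = 11.
By inclusion–exclusion the count is 286 − 200 + 11 = 97.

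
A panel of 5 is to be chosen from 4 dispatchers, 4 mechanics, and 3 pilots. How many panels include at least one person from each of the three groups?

Total 5-person selections from all 11: C(11,5) = 462.
Subtract selections that omit an entire group: no dispatchers → C(7,5) = 21; no mechanics → C(7,5) = 21; no pilots → C(8,5) = 56.
Add back selections omitting two groups (i.e. drawn from a single group): C(4,5) + C(4,5) + C(3,5) = 0.
By inclusion–exclusion: 462 − 98 + 0 = 364.

364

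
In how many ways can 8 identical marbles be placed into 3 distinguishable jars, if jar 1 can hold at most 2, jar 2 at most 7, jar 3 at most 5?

By stars and bars, unrestricted non-negative solutions to x_1+…+x_3 = 8 number C(8+2,2) = 45.
Subtract solutions that violate a single cap (substitute x_i' = x_i − (cap_i+1)): x_1 ≥ 3 gives C(7,2) = 21; x_2 ≥ 8 gives C(2,2) = 1; x_3 ≥ 6 gives C(4,2) = 6. Together 28.
No two caps can be exceeded simultaneously, so the pair terms are all 0.
By inclusion–exclusion the count is 45 − 28 + 0 = 17.

17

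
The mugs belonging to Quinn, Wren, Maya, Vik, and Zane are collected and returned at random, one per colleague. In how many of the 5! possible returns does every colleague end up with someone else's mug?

44

Count assignments avoiding every fixed point. For any j of the 5 colleagues fixed to their own mug, the other 5−j can be arranged in (5−j)! ways.
By inclusion–exclusion this is Σ_{j=0}^{5} (−1)^j C(5,j)·(5−j)!.
Computing: 120 − 120 + 60 − 20 + 5 − 1 = 44.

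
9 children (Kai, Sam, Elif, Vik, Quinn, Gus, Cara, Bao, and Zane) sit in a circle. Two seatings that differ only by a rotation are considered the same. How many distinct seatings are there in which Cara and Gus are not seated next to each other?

All circular seatings of 9 people number (8)! = 40320.
Those with Cara next to Gus: fuse the pair into one unit and seat 8 units around a circle — 2·(7)! = 10080.
Subtracting, 40320 − 10080 = 30240.

30240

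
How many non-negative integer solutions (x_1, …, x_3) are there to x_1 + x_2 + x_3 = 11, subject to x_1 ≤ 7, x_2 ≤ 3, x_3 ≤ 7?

Without the upper bounds there are C(13,2) = 78 ways to split 11 among 3 variables.
Subtract solutions that violate a single cap (substitute x_i' = x_i − (cap_i+1)): x_1 ≥ 8 gives C(5,2) = 10; x_2 ≥ 4 gives C(9,2) = 36; x_3 ≥ 8 gives C(5,2) = 10. Together 56.
No two caps can be exceeded simultaneously, so the pair terms are all 0.
By inclusion–exclusion the count is 78 − 56 + 0 = 22.

22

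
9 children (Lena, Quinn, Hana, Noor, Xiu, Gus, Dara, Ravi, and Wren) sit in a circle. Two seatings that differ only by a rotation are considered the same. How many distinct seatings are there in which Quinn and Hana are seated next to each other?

Treat {Quinn, Hana} as one unit (2 internal orders) and seat the resulting 8 units around the table: (7)! circular arrangements.
So 2 × (7)! = 2 × 5040 = 10080.

10080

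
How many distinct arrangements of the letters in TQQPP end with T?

Fix T in the last position and arrange the remaining 4 letters.
Those 4 letters have P appearing twice and Q appearing twice, giving (4)!/(2!·2!) = 6.

6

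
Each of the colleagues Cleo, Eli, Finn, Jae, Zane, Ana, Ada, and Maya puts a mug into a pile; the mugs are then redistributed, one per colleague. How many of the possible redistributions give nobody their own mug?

14833

Count assignments avoiding every fixed point. For any j of the 8 colleagues fixed to their own mug, the other 8−j can be arranged in (8−j)! ways.
By inclusion–exclusion this is Σ_{j=0}^{8} (−1)^j C(8,j)·(8−j)!.
Computing: 40320 − 40320 + 20160 − 6720 + 1680 − 336 + 56 − 8 + 1 = 14833.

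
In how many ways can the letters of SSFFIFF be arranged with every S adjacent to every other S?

Treat the 2 copies of S as a single block. The multiset to arrange is then {SS, F, F, F, F, I}, 6 items in all.
That gives (6)!/(4!) = 30 arrangements.

30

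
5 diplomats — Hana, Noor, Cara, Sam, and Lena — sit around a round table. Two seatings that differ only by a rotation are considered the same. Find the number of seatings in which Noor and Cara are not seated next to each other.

All circular seatings of 5 people number (4)! = 24.
Those with Noor next to Cara: fuse the pair into one unit and seat 4 units around a circle — 2·(3)! = 12.
Subtracting, 24 − 12 = 12.

12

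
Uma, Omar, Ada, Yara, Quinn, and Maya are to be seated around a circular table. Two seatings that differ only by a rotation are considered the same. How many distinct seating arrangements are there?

Seat Uma anywhere (absorbing the rotational symmetry), then permute the other 5: (5)! = 120.

120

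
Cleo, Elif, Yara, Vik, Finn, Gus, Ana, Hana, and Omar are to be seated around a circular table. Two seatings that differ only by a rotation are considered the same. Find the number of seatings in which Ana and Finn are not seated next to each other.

30240

Without the restriction there are (8)! = 40320 seatings.
Seatings with Ana beside Finn: treat them as a block with 2 internal orders, giving 2 × (7)! = 10080.
Subtracting, 40320 − 10080 = 30240.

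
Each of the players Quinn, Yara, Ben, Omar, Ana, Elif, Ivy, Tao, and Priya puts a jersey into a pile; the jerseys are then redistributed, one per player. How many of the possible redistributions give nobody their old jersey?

This is the derangement count D_9: permutations of 9 items with no fixed point.
By inclusion–exclusion this is Σ_{j=0}^{9} (−1)^j C(9,j)·(9−j)!.
Computing: 362880 − 362880 + 181440 − 60480 + 15120 − 3024 + 504 − 72 + 9 − 1 = 133496.

133496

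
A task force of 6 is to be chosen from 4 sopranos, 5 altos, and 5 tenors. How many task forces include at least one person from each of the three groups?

Total 6-person selections from all 14: C(14,6) = 3003.
Subtract selections that omit an entire group: no sopranos → C(10,6) = 210; no altos → C(9,6) = 84; no tenors → C(9,6) = 84.
Add back selections omitting two groups (i.e. drawn from a single group): C(4,6) + C(5,6) + C(5,6) = 0.
By inclusion–exclusion: 3003 − 378 + 0 = 2625.

2625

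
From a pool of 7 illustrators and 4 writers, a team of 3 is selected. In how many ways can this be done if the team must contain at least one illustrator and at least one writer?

Unrestricted: C(11,3) = 165 ways to pick any 3 of the 11.
Subtract selections that omit an entire group: no illustrators → C(4,3) = 4; no writers → C(7,3) = 35.
Both groups omitted at once is impossible, so 165 − 39 = 126.

126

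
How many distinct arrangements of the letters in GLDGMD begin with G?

60

With the first slot taken by G, it remains to arrange the other 5 letters (LDGMD).
Those 5 letters have D appearing twice, giving (5)!/(2!) = 60.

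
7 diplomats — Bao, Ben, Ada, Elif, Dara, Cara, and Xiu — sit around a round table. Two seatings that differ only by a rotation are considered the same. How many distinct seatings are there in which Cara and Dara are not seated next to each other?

480

All circular seatings of 7 people number (6)! = 720.
Those with Cara next to Dara: fuse the pair into one unit and seat 6 units around a circle — 2·(5)! = 240.
Subtracting, 720 − 240 = 480.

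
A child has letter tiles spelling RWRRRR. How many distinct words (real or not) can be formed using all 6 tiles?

Letter multiplicities in RWRRRR: R×5, W×1.
Dividing 6! = 720 by 5! = 120 for the repeated letters gives 6.

6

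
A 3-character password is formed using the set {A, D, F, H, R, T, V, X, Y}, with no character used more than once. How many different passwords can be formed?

This is a permutation of 3 out of 9: P(9,3) = 9!/6!.
That product is 9 × 8 × 7 = 504.

504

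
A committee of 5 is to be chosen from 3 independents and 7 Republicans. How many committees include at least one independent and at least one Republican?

Unrestricted: C(10,5) = 252 ways to pick any 5 of the 10.
Selections missing a whole group: no independents → C(7,5) = 21; no Republicans → C(3,5) = 0.
Both groups omitted at once is impossible, so 252 − 21 = 231.

231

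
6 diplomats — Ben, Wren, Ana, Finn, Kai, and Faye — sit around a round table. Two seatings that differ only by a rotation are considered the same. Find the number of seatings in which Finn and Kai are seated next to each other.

Glue Finn and Kai into a block (2 internal orders). Seating 5 units around a circle gives (4)! arrangements.
So 2 × (4)! = 2 × 24 = 48.

48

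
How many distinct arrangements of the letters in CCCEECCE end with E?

21

With the last slot taken by E, it remains to arrange the other 7 letters (CCCECCE).
Those 7 letters have C appearing 5 times and E appearing twice, giving (7)!/(5!·2!) = 21.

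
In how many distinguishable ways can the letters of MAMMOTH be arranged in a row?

MAMMOTH has 7 letters with M appearing 3 times.
The number of distinct arrangements is 7!/(3!) = 5040/6 = 840.

840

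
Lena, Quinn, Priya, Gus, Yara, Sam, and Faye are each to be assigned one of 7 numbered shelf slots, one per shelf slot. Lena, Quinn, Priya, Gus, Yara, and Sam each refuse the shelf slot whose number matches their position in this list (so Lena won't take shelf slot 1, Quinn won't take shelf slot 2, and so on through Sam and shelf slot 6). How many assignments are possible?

2119

Let Aᵢ (for 1 ≤ i ≤ 6) be the placements that put person i in their forbidden shelf slot. Any j of these fix j positions, leaving (7−j)! ways to fill the rest, and there are C(6,j) ways to pick which j.
By inclusion–exclusion, the number of valid placements is Σ_{j=0}^{6} (−1)^j C(6,j)·(7−j)!.
Computing: 5040 − 4320 + 1800 − 480 + 90 − 12 + 1 = 2119.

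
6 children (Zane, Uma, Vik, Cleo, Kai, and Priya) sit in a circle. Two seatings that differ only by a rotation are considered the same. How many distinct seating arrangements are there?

Seat Zane anywhere (absorbing the rotational symmetry), then permute the other 5: (5)! = 120.

120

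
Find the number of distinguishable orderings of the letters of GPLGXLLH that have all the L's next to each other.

360

Treat the 3 copies of L as a single block. The multiset to arrange is then {LLL, G, G, H, P, X}, 6 items in all.
That gives (6)!/(2!) = 360 arrangements.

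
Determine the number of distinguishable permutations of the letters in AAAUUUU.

Letter multiplicities in AAAUUUU: A×3, U×4.
Dividing 7! = 5040 by 4!·3! = 144 for the repeated letters gives 35.

35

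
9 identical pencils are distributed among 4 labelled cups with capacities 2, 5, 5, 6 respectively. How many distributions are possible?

Without the upper bounds there are C(12,3) = 220 ways to split 9 among 4 cups.
Subtract solutions that violate a single cap (substitute x_i' = x_i − (cap_i+1)): x_1 ≥ 3 gives C(9,3) = 84; x_2 ≥ 6 gives C(6,3) = 20; x_3 ≥ 6 gives C(6,3) = 20; x_4 ≥ 7 gives C(5,3) = 10. Together 134.
Add back pairs where two caps are both exceeded: 1 + 1 + 0 + 0 + 0 + 0 = 2.
By inclusion–exclusion the count is 220 − 134 + 2 = 88.

88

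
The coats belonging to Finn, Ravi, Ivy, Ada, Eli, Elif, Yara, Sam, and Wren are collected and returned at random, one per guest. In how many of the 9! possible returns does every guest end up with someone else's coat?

Let Aᵢ be the assignments in which guest i gets their own coat. We want the size of the complement of A₁∪…∪A_9.
By inclusion–exclusion this is Σ_{j=0}^{9} (−1)^j C(9,j)·(9−j)!.
Computing: 362880 − 362880 + 181440 − 60480 + 15120 − 3024 + 504 − 72 + 9 − 1 = 133496.

133496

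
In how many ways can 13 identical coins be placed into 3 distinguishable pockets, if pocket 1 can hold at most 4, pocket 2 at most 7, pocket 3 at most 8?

By stars and bars, unrestricted non-negative solutions to x_1+…+x_3 = 13 number C(13+2,2) = 105.
Subtract solutions that violate a single cap (substitute x_i' = x_i − (cap_i+1)): x_1 ≥ 5 gives C(10,2) = 45; x_2 ≥ 8 gives C(7,2) = 21; x_3 ≥ 9 gives C(6,2) = 15. Together 81.
Add back pairs where two caps are both exceeded: 1 + 0 + 0 = 1.
By inclusion–exclusion the count is 105 − 81 + 1 = 25.

25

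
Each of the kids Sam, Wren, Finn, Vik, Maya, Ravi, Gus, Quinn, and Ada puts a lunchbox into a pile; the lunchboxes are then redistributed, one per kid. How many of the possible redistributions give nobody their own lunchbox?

This is the derangement count D_9: permutations of 9 items with no fixed point.
By inclusion–exclusion this is Σ_{j=0}^{9} (−1)^j C(9,j)·(9−j)!.
Computing: 362880 − 362880 + 181440 − 60480 + 15120 − 3024 + 504 − 72 + 9 − 1 = 133496.

133496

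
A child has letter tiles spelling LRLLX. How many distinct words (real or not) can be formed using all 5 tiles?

20

Letter multiplicities in LRLLX: L×3, R×1, X×1.
Dividing 5! = 120 by 3! = 6 for the repeated letters gives 20.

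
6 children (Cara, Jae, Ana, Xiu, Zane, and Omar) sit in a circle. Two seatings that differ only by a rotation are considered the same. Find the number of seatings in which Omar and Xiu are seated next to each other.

48

Treat {Omar, Xiu} as one unit (2 internal orders) and seat the resulting 5 units around the table: (4)! circular arrangements.
So 2 × (4)! = 2 × 24 = 48.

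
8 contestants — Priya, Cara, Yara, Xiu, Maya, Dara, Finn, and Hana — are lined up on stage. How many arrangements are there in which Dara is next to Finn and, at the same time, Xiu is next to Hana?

2880

Treat {Dara,Finn} as one block (2 orders) and {Xiu,Hana} as another (2 orders).
That leaves 6 units to arrange: 2 × 2 × 6! = 4 × 720 = 2880.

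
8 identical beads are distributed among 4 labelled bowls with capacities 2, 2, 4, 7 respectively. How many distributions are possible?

Without the upper bounds there are C(11,3) = 165 ways to split 8 among 4 bowls.
Subtract solutions that violate a single cap (substitute x_i' = x_i − (cap_i+1)): x_1 ≥ 3 gives C(8,3) = 56; x_2 ≥ 3 gives C(8,3) = 56; x_3 ≥ 5 gives C(6,3) = 20; x_4 ≥ 8 gives C(3,3) = 1. Together 133.
Add back pairs where two caps are both exceeded: 10 + 1 + 0 + 1 + 0 + 0 = 12.
By inclusion–exclusion the count is 165 − 133 + 12 = 44.

44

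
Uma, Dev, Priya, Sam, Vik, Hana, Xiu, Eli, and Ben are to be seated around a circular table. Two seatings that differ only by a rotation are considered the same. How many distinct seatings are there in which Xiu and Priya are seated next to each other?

10080

Treat {Xiu, Priya} as one unit (2 internal orders) and seat the resulting 8 units around the table: (7)! circular arrangements.
So 2 × (7)! = 2 × 5040 = 10080.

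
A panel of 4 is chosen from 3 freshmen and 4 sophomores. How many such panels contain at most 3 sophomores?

34

Split by how many sophomores are chosen (0 through 3).
Sum: C(4,0)·C(3,4) + C(4,1)·C(3,3) + C(4,2)·C(3,2) + C(4,3)·C(3,1) = 0 + 4 + 18 + 12 = 34.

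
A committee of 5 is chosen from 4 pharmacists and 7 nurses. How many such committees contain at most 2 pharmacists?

Split by how many pharmacists are chosen (0 through 2).
Sum: C(4,0)·C(7,5) + C(4,1)·C(7,4) + C(4,2)·C(7,3) = 21 + 140 + 210 = 371.

371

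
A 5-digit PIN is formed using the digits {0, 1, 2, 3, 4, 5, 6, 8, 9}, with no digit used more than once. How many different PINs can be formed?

With no repetition, fill the 5 digits in order: 9 choices, then 8, down to 5.
9 × 8 × 7 × 6 × 5 = 15120.

15120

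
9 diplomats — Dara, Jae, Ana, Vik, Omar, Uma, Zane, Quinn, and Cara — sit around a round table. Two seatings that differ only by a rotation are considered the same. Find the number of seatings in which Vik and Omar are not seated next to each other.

30240

All circular seatings of 9 people number (8)! = 40320.
Seatings with Vik beside Omar: treat them as a block with 2 internal orders, giving 2 × (7)! = 10080.
Subtracting, 40320 − 10080 = 30240.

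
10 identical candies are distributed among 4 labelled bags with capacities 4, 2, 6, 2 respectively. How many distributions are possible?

By stars and bars, unrestricted non-negative solutions to x_1+…+x_4 = 10 number C(10+3,3) = 286.
Subtract solutions that violate a single cap (substitute x_i' = x_i − (cap_i+1)): x_1 ≥ 5 gives C(8,3) = 56; x_2 ≥ 3 gives C(10,3) = 120; x_3 ≥ 7 gives C(6,3) = 20; x_4 ≥ 3 gives C(10,3) = 120. Together 316.
Add back pairs where two caps are both exceeded: 10 + 0 + 10 + 1 + 35 + 1 = 57.
By inclusion–exclusion the count is 286 − 316 + 57 = 27.

27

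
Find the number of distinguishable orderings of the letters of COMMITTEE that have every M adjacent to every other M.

Treat the 2 copies of M as a single block. The multiset to arrange is then {MM, C, E, E, I, O, T, T}, 8 items in all.
That gives (8)!/(2!·2!) = 10080 arrangements.

10080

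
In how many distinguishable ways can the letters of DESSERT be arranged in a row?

1260

Letter multiplicities in DESSERT: D×1, E×2, R×1, S×2, T×1.
So there are 7! / (2!·2!) = 1260 distinguishable arrangements.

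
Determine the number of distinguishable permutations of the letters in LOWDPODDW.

LOWDPODDW has 9 letters with D appearing 3 times, O appearing twice, and W appearing twice.
Dividing 9! = 362880 by 3!·2!·2! = 24 for the repeated letters gives 15120.

15120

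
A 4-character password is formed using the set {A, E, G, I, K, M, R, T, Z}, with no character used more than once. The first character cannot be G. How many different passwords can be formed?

2688

The first character has 9−1 = 8 choices (anything except G).
The remaining 3 characters are filled from the other 8 symbols without repetition: 8 × 7 × 6 = 336.
Total: 8 × 336 = 2688.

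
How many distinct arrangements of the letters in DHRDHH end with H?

30

Fix H in the last position and arrange the remaining 5 letters.
Those 5 letters have D appearing twice and H appearing twice, giving (5)!/(2!·2!) = 30.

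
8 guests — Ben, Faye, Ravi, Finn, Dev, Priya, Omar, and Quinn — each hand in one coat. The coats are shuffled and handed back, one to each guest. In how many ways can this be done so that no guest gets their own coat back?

14833

This is the derangement count D_8: permutations of 8 items with no fixed point.
By inclusion–exclusion this is Σ_{j=0}^{8} (−1)^j C(8,j)·(8−j)!.
Computing: 40320 − 40320 + 20160 − 6720 + 1680 − 336 + 56 − 8 + 1 = 14833.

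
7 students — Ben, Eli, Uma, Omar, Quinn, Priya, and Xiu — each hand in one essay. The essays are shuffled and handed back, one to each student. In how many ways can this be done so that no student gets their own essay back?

1854

Let Aᵢ be the assignments in which student i gets their own essay. We want the size of the complement of A₁∪…∪A_7.
By inclusion–exclusion this is Σ_{j=0}^{7} (−1)^j C(7,j)·(7−j)!.
Computing: 5040 − 5040 + 2520 − 840 + 210 − 42 + 7 − 1 = 1854.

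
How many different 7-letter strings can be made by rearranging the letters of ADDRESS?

ADDRESS has 7 letters with D appearing twice and S appearing twice.
The number of distinct arrangements is 7!/(2!·2!) = 5040/4 = 1260.

1260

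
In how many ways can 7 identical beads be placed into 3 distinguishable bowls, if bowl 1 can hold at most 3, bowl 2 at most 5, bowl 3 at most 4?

Without the upper bounds there are C(9,2) = 36 ways to split 7 among 3 bowls.
Subtract solutions that violate a single cap (substitute x_i' = x_i − (cap_i+1)): x_1 ≥ 4 gives C(5,2) = 10; x_2 ≥ 6 gives C(3,2) = 3; x_3 ≥ 5 gives C(4,2) = 6. Together 19.
No two caps can be exceeded simultaneously, so the pair terms are all 0.
By inclusion–exclusion the count is 36 − 19 + 0 = 17.

17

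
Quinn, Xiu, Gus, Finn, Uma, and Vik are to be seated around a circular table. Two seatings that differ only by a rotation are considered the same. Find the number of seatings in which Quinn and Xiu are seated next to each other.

48

Treat {Quinn, Xiu} as one unit (2 internal orders) and seat the resulting 5 units around the table: (4)! circular arrangements.
So 2 × (4)! = 2 × 24 = 48.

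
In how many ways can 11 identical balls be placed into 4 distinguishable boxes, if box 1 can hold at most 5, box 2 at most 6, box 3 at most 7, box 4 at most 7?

Without the upper bounds there are C(14,3) = 364 ways to split 11 among 4 boxes.
Subtract solutions that violate a single cap (substitute x_i' = x_i − (cap_i+1)): x_1 ≥ 6 gives C(8,3) = 56; x_2 ≥ 7 gives C(7,3) = 35; x_3 ≥ 8 gives C(6,3) = 20; x_4 ≥ 8 gives C(6,3) = 20. Together 131.
No two caps can be exceeded simultaneously, so the pair terms are all 0.
By inclusion–exclusion the count is 364 − 131 + 0 = 233.

233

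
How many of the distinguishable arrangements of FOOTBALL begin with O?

Fix O in the first position and arrange the remaining 7 letters.
Those 7 letters have L appearing twice, giving (7)!/(2!) = 2520.

2520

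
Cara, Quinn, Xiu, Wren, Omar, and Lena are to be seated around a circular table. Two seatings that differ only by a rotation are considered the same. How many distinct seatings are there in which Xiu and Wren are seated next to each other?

Glue Xiu and Wren into a block (2 internal orders). Seating 5 units around a circle gives (4)! arrangements.
So 2 × (4)! = 2 × 24 = 48.

48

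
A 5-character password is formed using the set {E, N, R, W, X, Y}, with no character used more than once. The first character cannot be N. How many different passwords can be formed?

600

The first character has 6−1 = 5 choices (anything except N).
The remaining 4 characters are filled from the other 5 symbols without repetition: 5 × 4 × 3 × 2 = 120.
Total: 5 × 120 = 600.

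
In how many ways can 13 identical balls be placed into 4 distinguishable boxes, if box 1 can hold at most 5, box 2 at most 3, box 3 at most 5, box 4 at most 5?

Ignoring the caps, the number of non-negative solutions to x_1+…+x_4 = 13 is C(16,3) = 560.
Subtract solutions that violate a single cap (substitute x_i' = x_i − (cap_i+1)): x_1 ≥ 6 gives C(10,3) = 120; x_2 ≥ 4 gives C(12,3) = 220; x_3 ≥ 6 gives C(10,3) = 120; x_4 ≥ 6 gives C(10,3) = 120. Together 580.
Add back pairs where two caps are both exceeded: 20 + 4 + 4 + 20 + 20 + 4 = 72.
By inclusion–exclusion the count is 560 − 580 + 72 = 52.

52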